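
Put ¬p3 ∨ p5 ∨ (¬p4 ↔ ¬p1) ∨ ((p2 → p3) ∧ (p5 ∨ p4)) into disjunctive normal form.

¬p3 ∨ p5 ∨ (p4 ∧ p1) ∨ (¬p1 ∧ ¬p4) ∨ (¬p2 ∧ p4) ∨ (p3 ∧ p4)

¬p3 ∨ p5 ∨ (¬p4 ↔ ¬p1) ∨ ((p2 → p3) ∧ (p5 ∨ p4))
⇔ ¬p3 ∨ p5 ∨ ((¬p4 → ¬p1) ∧ (¬p1 → ¬p4)) ∨ ((p2 → p3) ∧ (p5 ∨ p4))   [eliminate ↔]
⇔ ¬p3 ∨ p5 ∨ ((¬¬p4 ∨ ¬p1) ∧ (¬p1 → ¬p4)) ∨ ((p2 → p3) ∧ (p5 ∨ p4))   [eliminate →]
⇔ ¬p3 ∨ p5 ∨ ((¬¬p4 ∨ ¬p1) ∧ (¬¬p1 ∨ ¬p4)) ∨ ((p2 → p3) ∧ (p5 ∨ p4))   [eliminate →]
⇔ ¬p3 ∨ p5 ∨ ((¬¬p4 ∨ ¬p1) ∧ (¬¬p1 ∨ ¬p4)) ∨ ((¬p2 ∨ p3) ∧ (p5 ∨ p4))   [eliminate →]
⇔ ¬p3 ∨ p5 ∨ ((p4 ∨ ¬p1) ∧ (¬¬p1 ∨ ¬p4)) ∨ ((¬p2 ∨ p3) ∧ (p5 ∨ p4))   [double negation]
⇔ ¬p3 ∨ p5 ∨ ((p4 ∨ ¬p1) ∧ (p1 ∨ ¬p4)) ∨ ((¬p2 ∨ p3) ∧ (p5 ∨ p4))   [double negation]
⇔ ¬p3 ∨ p5 ∨ (p4 ∧ p1) ∨ (p4 ∧ ¬p4) ∨ (¬p1 ∧ p1) ∨ (¬p1 ∧ ¬p4) ∨ (¬p2 ∧ p5) ∨ (¬p2 ∧ p4) ∨ (p3 ∧ p5) ∨ (p3 ∧ p4)   [distribute ∧ over ∨]
⇔ ¬p3 ∨ p5 ∨ (p4 ∧ p1) ∨ (¬p1 ∧ ¬p4) ∨ (¬p2 ∧ p4) ∨ (p3 ∧ p4)   [simplify]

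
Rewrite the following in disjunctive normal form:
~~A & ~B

A & ~B

~~A & ~B
≡ A & ~B   [double negation]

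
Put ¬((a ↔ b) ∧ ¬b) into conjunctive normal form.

a ∨ b

¬((a ↔ b) ∧ ¬b)
⇔ ¬((a → b) ∧ (b → a) ∧ ¬b)   [eliminate ↔]
⇔ ¬((¬a ∨ b) ∧ (b → a) ∧ ¬b)   [eliminate →]
⇔ ¬((¬a ∨ b) ∧ (¬b ∨ a) ∧ ¬b)   [eliminate →]
⇔ ¬(¬a ∨ b) ∨ ¬(¬b ∨ a) ∨ ¬¬b   [De Morgan]
⇔ (¬¬a ∧ ¬b) ∨ ¬(¬b ∨ a) ∨ ¬¬b   [De Morgan]
⇔ (a ∧ ¬b) ∨ ¬(¬b ∨ a) ∨ ¬¬b   [double negation]
⇔ (a ∧ ¬b) ∨ (¬¬b ∧ ¬a) ∨ ¬¬b   [De Morgan]
⇔ (a ∧ ¬b) ∨ (b ∧ ¬a) ∨ ¬¬b   [double negation]
⇔ (a ∧ ¬b) ∨ (b ∧ ¬a) ∨ b   [double negation]
⇔ (a ∨ b ∨ b) ∧ (a ∨ ¬a ∨ b) ∧ (¬b ∨ b ∨ b) ∧ (¬b ∨ ¬a ∨ b)   [distribute ∨ over ∧]
⇔ a ∨ b   [simplify]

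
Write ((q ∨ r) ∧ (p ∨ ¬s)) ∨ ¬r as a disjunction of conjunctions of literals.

(q ∧ p) ∨ (q ∧ ¬s) ∨ (r ∧ p) ∨ (r ∧ ¬s) ∨ ¬r

((q ∨ r) ∧ (p ∨ ¬s)) ∨ ¬r
= (q ∧ p) ∨ (q ∧ ¬s) ∨ (r ∧ p) ∨ (r ∧ ¬s) ∨ ¬r   [distribute ∧ over ∨]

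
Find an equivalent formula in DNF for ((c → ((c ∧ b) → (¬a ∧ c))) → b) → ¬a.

¬b ∨ ¬a

((c → ((c ∧ b) → (¬a ∧ c))) → b) → ¬a
≡ ¬((c → ((c ∧ b) → (¬a ∧ c))) → b) ∨ ¬a   (eliminate →)
≡ ¬(¬(c → ((c ∧ b) → (¬a ∧ c))) ∨ b) ∨ ¬a   (eliminate →)
≡ ¬(¬(¬c ∨ ((c ∧ b) → (¬a ∧ c))) ∨ b) ∨ ¬a   (eliminate →)
≡ ¬(¬(¬c ∨ ¬(c ∧ b) ∨ (¬a ∧ c)) ∨ b) ∨ ¬a   (eliminate →)
≡ (¬¬(¬c ∨ ¬(c ∧ b) ∨ (¬a ∧ c)) ∧ ¬b) ∨ ¬a   (De Morgan)
≡ ((¬c ∨ ¬(c ∧ b) ∨ (¬a ∧ c)) ∧ ¬b) ∨ ¬a   (double negation)
≡ ((¬c ∨ ¬c ∨ ¬b ∨ (¬a ∧ c)) ∧ ¬b) ∨ ¬a   (De Morgan)
≡ (¬c ∧ ¬b) ∨ (¬c ∧ ¬b) ∨ (¬b ∧ ¬b) ∨ (¬a ∧ c ∧ ¬b) ∨ ¬a   (distribute ∧ over ∨)
≡ ¬b ∨ ¬a   (simplify)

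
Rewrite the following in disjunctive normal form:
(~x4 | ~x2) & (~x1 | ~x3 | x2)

(~x4 & ~x1) | (~x4 & ~x3) | (~x4 & x2) | (~x2 & ~x1) | (~x2 & ~x3)

(~x4 | ~x2) & (~x1 | ~x3 | x2)
⇔ (~x4 & ~x1) | (~x4 & ~x3) | (~x4 & x2) | (~x2 & ~x1) | (~x2 & ~x3) | (~x2 & x2)   — distribute & over |
⇔ (~x4 & ~x1) | (~x4 & ~x3) | (~x4 & x2) | (~x2 & ~x1) | (~x2 & ~x3)   — simplify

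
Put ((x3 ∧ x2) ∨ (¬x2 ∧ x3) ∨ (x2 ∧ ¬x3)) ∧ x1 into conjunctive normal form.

(x3 ∨ x2) ∧ x1

((x3 ∧ x2) ∨ (¬x2 ∧ x3) ∨ (x2 ∧ ¬x3)) ∧ x1
≡ (x3 ∨ ¬x2 ∨ x2) ∧ (x3 ∨ ¬x2 ∨ ¬x3) ∧ (x3 ∨ x3 ∨ x2) ∧ (x3 ∨ x3 ∨ ¬x3) ∧ (x2 ∨ ¬x2 ∨ x2) ∧ (x2 ∨ ¬x2 ∨ ¬x3) ∧ (x2 ∨ x3 ∨ x2) ∧ (x2 ∨ x3 ∨ ¬x3) ∧ x1   [distribute ∨ over ∧]
≡ (x3 ∨ x2) ∧ x1   [simplify]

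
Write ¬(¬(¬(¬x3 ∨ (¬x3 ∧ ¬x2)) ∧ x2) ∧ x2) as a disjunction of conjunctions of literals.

¬(¬(¬(¬x3 ∨ (¬x3 ∧ ¬x2)) ∧ x2) ∧ x2)
⇔ ¬¬(¬(¬x3 ∨ (¬x3 ∧ ¬x2)) ∧ x2) ∨ ¬x2   (De Morgan)
⇔ (¬(¬x3 ∨ (¬x3 ∧ ¬x2)) ∧ x2) ∨ ¬x2   (double negation)
⇔ (¬¬x3 ∧ ¬(¬x3 ∧ ¬x2) ∧ x2) ∨ ¬x2   (De Morgan)
⇔ (x3 ∧ ¬(¬x3 ∧ ¬x2) ∧ x2) ∨ ¬x2   (double negation)
⇔ (x3 ∧ (¬¬x3 ∨ ¬¬x2) ∧ x2) ∨ ¬x2   (De Morgan)
⇔ (x3 ∧ (x3 ∨ ¬¬x2) ∧ x2) ∨ ¬x2   (double negation)
⇔ (x3 ∧ (x3 ∨ x2) ∧ x2) ∨ ¬x2   (double negation)
⇔ (x3 ∧ x3 ∧ x2) ∨ (x3 ∧ x2 ∧ x2) ∨ ¬x2   (distribute ∧ over ∨)
⇔ (x3 ∧ x2) ∨ ¬x2   (simplify)

(x3 ∧ x2) ∨ ¬x2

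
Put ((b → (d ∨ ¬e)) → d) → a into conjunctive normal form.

((b → (d ∨ ¬e)) → d) → a
= ¬((b → (d ∨ ¬e)) → d) ∨ a   [eliminate →]
= ¬(¬(b → (d ∨ ¬e)) ∨ d) ∨ a   [eliminate →]
= ¬(¬(¬b ∨ d ∨ ¬e) ∨ d) ∨ a   [eliminate →]
= (¬¬(¬b ∨ d ∨ ¬e) ∧ ¬d) ∨ a   [De Morgan]
= ((¬b ∨ d ∨ ¬e) ∧ ¬d) ∨ a   [double negation]
= (¬b ∨ d ∨ ¬e ∨ a) ∧ (¬d ∨ a)   [distribute ∨ over ∧]

(¬b ∨ d ∨ ¬e ∨ a) ∧ (¬d ∨ a)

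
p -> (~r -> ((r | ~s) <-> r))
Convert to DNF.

p -> (~r -> ((r | ~s) <-> r))
= ~p | (~r -> ((r | ~s) <-> r))   (eliminate ->)
= ~p | ~~r | ((r | ~s) <-> r)   (eliminate ->)
= ~p | ~~r | (((r | ~s) -> r) & (r -> (r | ~s)))   (eliminate <->)
= ~p | ~~r | ((~(r | ~s) | r) & (r -> (r | ~s)))   (eliminate ->)
= ~p | ~~r | ((~(r | ~s) | r) & (~r | r | ~s))   (eliminate ->)
= ~p | r | ((~(r | ~s) | r) & (~r | r | ~s))   (double negation)
= ~p | r | (((~r & ~~s) | r) & (~r | r | ~s))   (De Morgan)
= ~p | r | (((~r & s) | r) & (~r | r | ~s))   (double negation)
= ~p | r | (~r & s & ~r) | (~r & s & r) | (~r & s & ~s) | (r & ~r) | (r & r) | (r & ~s)   (distribute & over |)
= ~p | r | (~r & s)   (simplify)

~p | r | (~r & s)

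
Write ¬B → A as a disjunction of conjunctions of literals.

B ∨ A

¬B → A
≡ ¬¬B ∨ A
≡ B ∨ A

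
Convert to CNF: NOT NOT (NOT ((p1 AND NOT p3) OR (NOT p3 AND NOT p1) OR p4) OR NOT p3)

NOT p4 OR NOT p3

NOT NOT (NOT ((p1 AND NOT p3) OR (NOT p3 AND NOT p1) OR p4) OR NOT p3)
⇔ NOT ((p1 AND NOT p3) OR (NOT p3 AND NOT p1) OR p4) OR NOT p3   — double negation
⇔ (NOT (p1 AND NOT p3) AND NOT (NOT p3 AND NOT p1) AND NOT p4) OR NOT p3   — De Morgan
⇔ ((NOT p1 OR NOT NOT p3) AND NOT (NOT p3 AND NOT p1) AND NOT p4) OR NOT p3   — De Morgan
⇔ ((NOT p1 OR p3) AND NOT (NOT p3 AND NOT p1) AND NOT p4) OR NOT p3   — double negation
⇔ ((NOT p1 OR p3) AND (NOT NOT p3 OR NOT NOT p1) AND NOT p4) OR NOT p3   — De Morgan
⇔ ((NOT p1 OR p3) AND (p3 OR NOT NOT p1) AND NOT p4) OR NOT p3   — double negation
⇔ ((NOT p1 OR p3) AND (p3 OR p1) AND NOT p4) OR NOT p3   — double negation
⇔ (NOT p1 OR p3 OR NOT p3) AND (p3 OR p1 OR NOT p3) AND (NOT p4 OR NOT p3)   — distribute OR over AND
⇔ NOT p4 OR NOT p3   — simplify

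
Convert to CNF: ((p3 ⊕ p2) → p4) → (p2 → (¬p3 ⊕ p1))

(¬p3 ∨ ¬p2 ∨ p1) ∧ (¬p4 ∨ ¬p2 ∨ p3 ∨ ¬p1)

((p3 ⊕ p2) → p4) → (p2 → (¬p3 ⊕ p1))
≡ ¬((p3 ⊕ p2) → p4) ∨ (p2 → (¬p3 ⊕ p1))   [eliminate →]
≡ ¬(¬(p3 ⊕ p2) ∨ p4) ∨ (p2 → (¬p3 ⊕ p1))   [eliminate →]
≡ ¬(¬((p3 ∨ p2) ∧ ¬(p3 ∧ p2)) ∨ p4) ∨ (p2 → (¬p3 ⊕ p1))   [expand ⊕]
≡ ¬(¬((p3 ∨ p2) ∧ ¬(p3 ∧ p2)) ∨ p4) ∨ ¬p2 ∨ (¬p3 ⊕ p1)   [eliminate →]
≡ ¬(¬((p3 ∨ p2) ∧ ¬(p3 ∧ p2)) ∨ p4) ∨ ¬p2 ∨ ((¬p3 ∨ p1) ∧ ¬(¬p3 ∧ p1))   [expand ⊕]
≡ (¬¬((p3 ∨ p2) ∧ ¬(p3 ∧ p2)) ∧ ¬p4) ∨ ¬p2 ∨ ((¬p3 ∨ p1) ∧ ¬(¬p3 ∧ p1))   [De Morgan]
≡ ((p3 ∨ p2) ∧ ¬(p3 ∧ p2) ∧ ¬p4) ∨ ¬p2 ∨ ((¬p3 ∨ p1) ∧ ¬(¬p3 ∧ p1))   [double negation]
≡ ((p3 ∨ p2) ∧ (¬p3 ∨ ¬p2) ∧ ¬p4) ∨ ¬p2 ∨ ((¬p3 ∨ p1) ∧ ¬(¬p3 ∧ p1))   [De Morgan]
≡ ((p3 ∨ p2) ∧ (¬p3 ∨ ¬p2) ∧ ¬p4) ∨ ¬p2 ∨ ((¬p3 ∨ p1) ∧ (¬¬p3 ∨ ¬p1))   [De Morgan]
≡ ((p3 ∨ p2) ∧ (¬p3 ∨ ¬p2) ∧ ¬p4) ∨ ¬p2 ∨ ((¬p3 ∨ p1) ∧ (p3 ∨ ¬p1))   [double negation]
≡ (p3 ∨ p2 ∨ ¬p2 ∨ ¬p3 ∨ p1) ∧ (p3 ∨ p2 ∨ ¬p2 ∨ p3 ∨ ¬p1) ∧ (¬p3 ∨ ¬p2 ∨ ¬p2 ∨ ¬p3 ∨ p1) ∧ (¬p3 ∨ ¬p2 ∨ ¬p2 ∨ p3 ∨ ¬p1) ∧ (¬p4 ∨ ¬p2 ∨ ¬p3 ∨ p1) ∧ (¬p4 ∨ ¬p2 ∨ p3 ∨ ¬p1)   [distribute ∨ over ∧]
≡ (¬p3 ∨ ¬p2 ∨ p1) ∧ (¬p4 ∨ ¬p2 ∨ p3 ∨ ¬p1)   [simplify]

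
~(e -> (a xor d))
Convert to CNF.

e & (~a | d) & (~d | a)

~(e -> (a xor d))
≡ ~(~e | (a xor d))   [eliminate ->]
≡ ~(~e | ((a | d) & ~(a & d)))   [expand xor]
≡ ~~e & ~((a | d) & ~(a & d))   [De Morgan]
≡ e & ~((a | d) & ~(a & d))   [double negation]
≡ e & (~(a | d) | ~~(a & d))   [De Morgan]
≡ e & ((~a & ~d) | ~~(a & d))   [De Morgan]
≡ e & ((~a & ~d) | (a & d))   [double negation]
≡ e & (~a | a) & (~a | d) & (~d | a) & (~d | d)   [distribute | over &]
≡ e & (~a | d) & (~d | a)   [simplify]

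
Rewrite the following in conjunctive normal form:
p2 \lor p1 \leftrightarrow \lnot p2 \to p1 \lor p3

\lnot p3 \lor p2 \lor p1

p2 \lor p1 \leftrightarrow \lnot p2 \to p1 \lor p3
≡ (p2 \lor p1 \to (\lnot p2 \to p1 \lor p3)) \land ((\lnot p2 \to p1 \lor p3) \to p2 \lor p1)   [eliminate \leftrightarrow]
≡ (\lnot (p2 \lor p1) \lor (\lnot p2 \to p1 \lor p3)) \land ((\lnot p2 \to p1 \lor p3) \to p2 \lor p1)   [eliminate \to]
≡ (\lnot (p2 \lor p1) \lor \lnot \lnot p2 \lor p1 \lor p3) \land ((\lnot p2 \to p1 \lor p3) \to p2 \lor p1)   [eliminate \to]
≡ (\lnot (p2 \lor p1) \lor \lnot \lnot p2 \lor p1 \lor p3) \land (\lnot (\lnot p2 \to p1 \lor p3) \lor p2 \lor p1)   [eliminate \to]
≡ (\lnot (p2 \lor p1) \lor \lnot \lnot p2 \lor p1 \lor p3) \land (\lnot (\lnot \lnot p2 \lor p1 \lor p3) \lor p2 \lor p1)   [eliminate \to]
≡ (\lnot p2 \land \lnot p1 \lor \lnot \lnot p2 \lor p1 \lor p3) \land (\lnot (\lnot \lnot p2 \lor p1 \lor p3) \lor p2 \lor p1)   [De Morgan]
≡ (\lnot p2 \land \lnot p1 \lor p2 \lor p1 \lor p3) \land (\lnot (\lnot \lnot p2 \lor p1 \lor p3) \lor p2 \lor p1)   [double negation]
≡ (\lnot p2 \land \lnot p1 \lor p2 \lor p1 \lor p3) \land (\lnot \lnot \lnot p2 \land \lnot p1 \land \lnot p3 \lor p2 \lor p1)   [De Morgan]
≡ (\lnot p2 \land \lnot p1 \lor p2 \lor p1 \lor p3) \land (\lnot p2 \land \lnot p1 \land \lnot p3 \lor p2 \lor p1)   [double negation]
≡ (\lnot p2 \lor p2 \lor p1 \lor p3) \land (\lnot p1 \lor p2 \lor p1 \lor p3) \land (\lnot p2 \lor p2 \lor p1) \land (\lnot p1 \lor p2 \lor p1) \land (\lnot p3 \lor p2 \lor p1)   [distribute \lor over \land]
≡ \lnot p3 \lor p2 \lor p1   [simplify]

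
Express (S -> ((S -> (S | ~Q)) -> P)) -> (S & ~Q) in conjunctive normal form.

(S -> ((S -> (S | ~Q)) -> P)) -> (S & ~Q)
≡ ~(S -> ((S -> (S | ~Q)) -> P)) | (S & ~Q)   (eliminate ->)
≡ ~(~S | ((S -> (S | ~Q)) -> P)) | (S & ~Q)   (eliminate ->)
≡ ~(~S | ~(S -> (S | ~Q)) | P) | (S & ~Q)   (eliminate ->)
≡ ~(~S | ~(~S | S | ~Q) | P) | (S & ~Q)   (eliminate ->)
≡ (~~S & ~~(~S | S | ~Q) & ~P) | (S & ~Q)   (De Morgan)
≡ (S & ~~(~S | S | ~Q) & ~P) | (S & ~Q)   (double negation)
≡ (S & (~S | S | ~Q) & ~P) | (S & ~Q)   (double negation)
≡ (S | S) & (S | ~Q) & (~S | S | ~Q | S) & (~S | S | ~Q | ~Q) & (~P | S) & (~P | ~Q)   (distribute | over &)
≡ S & (~P | ~Q)   (simplify)

S & (~P | ~Q)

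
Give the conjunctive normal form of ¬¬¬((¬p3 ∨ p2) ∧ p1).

¬¬¬((¬p3 ∨ p2) ∧ p1)
≡ ¬((¬p3 ∨ p2) ∧ p1)   [double negation]
≡ ¬(¬p3 ∨ p2) ∨ ¬p1   [De Morgan]
≡ (¬¬p3 ∧ ¬p2) ∨ ¬p1   [De Morgan]
≡ (p3 ∧ ¬p2) ∨ ¬p1   [double negation]
≡ (p3 ∨ ¬p1) ∧ (¬p2 ∨ ¬p1)   [distribute ∨ over ∧]

(p3 ∨ ¬p1) ∧ (¬p2 ∨ ¬p1)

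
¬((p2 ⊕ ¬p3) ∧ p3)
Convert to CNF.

¬p2 ∨ ¬p3

¬((p2 ⊕ ¬p3) ∧ p3)
= ¬((p2 ∨ ¬p3) ∧ ¬(p2 ∧ ¬p3) ∧ p3)
= ¬(p2 ∨ ¬p3) ∨ ¬¬(p2 ∧ ¬p3) ∨ ¬p3
= (¬p2 ∧ ¬¬p3) ∨ ¬¬(p2 ∧ ¬p3) ∨ ¬p3
= (¬p2 ∧ p3) ∨ ¬¬(p2 ∧ ¬p3) ∨ ¬p3
= (¬p2 ∧ p3) ∨ (p2 ∧ ¬p3) ∨ ¬p3
= (¬p2 ∨ p2 ∨ ¬p3) ∧ (¬p2 ∨ ¬p3 ∨ ¬p3) ∧ (p3 ∨ p2 ∨ ¬p3) ∧ (p3 ∨ ¬p3 ∨ ¬p3)
= ¬p2 ∨ ¬p3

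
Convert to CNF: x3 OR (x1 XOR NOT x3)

x3 OR NOT x1

x3 OR (x1 XOR NOT x3)
⇔ x3 OR ((x1 OR NOT x3) AND NOT (x1 AND NOT x3))
⇔ x3 OR ((x1 OR NOT x3) AND (NOT x1 OR NOT NOT x3))
⇔ x3 OR ((x1 OR NOT x3) AND (NOT x1 OR x3))
⇔ (x3 OR x1 OR NOT x3) AND (x3 OR NOT x1 OR x3)
⇔ x3 OR NOT x1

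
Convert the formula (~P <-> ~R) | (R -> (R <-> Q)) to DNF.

(P & R) | ~R | (Q & R)

(~P <-> ~R) | (R -> (R <-> Q))
⇔ ((~P -> ~R) & (~R -> ~P)) | (R -> (R <-> Q))   [eliminate <->]
⇔ ((~~P | ~R) & (~R -> ~P)) | (R -> (R <-> Q))   [eliminate ->]
⇔ ((~~P | ~R) & (~~R | ~P)) | (R -> (R <-> Q))   [eliminate ->]
⇔ ((~~P | ~R) & (~~R | ~P)) | ~R | (R <-> Q)   [eliminate ->]
⇔ ((~~P | ~R) & (~~R | ~P)) | ~R | ((R -> Q) & (Q -> R))   [eliminate <->]
⇔ ((~~P | ~R) & (~~R | ~P)) | ~R | ((~R | Q) & (Q -> R))   [eliminate ->]
⇔ ((~~P | ~R) & (~~R | ~P)) | ~R | ((~R | Q) & (~Q | R))   [eliminate ->]
⇔ ((P | ~R) & (~~R | ~P)) | ~R | ((~R | Q) & (~Q | R))   [double negation]
⇔ ((P | ~R) & (R | ~P)) | ~R | ((~R | Q) & (~Q | R))   [double negation]
⇔ (P & R) | (P & ~P) | (~R & R) | (~R & ~P) | ~R | (~R & ~Q) | (~R & R) | (Q & ~Q) | (Q & R)   [distribute & over |]
⇔ (P & R) | ~R | (Q & R)   [simplify]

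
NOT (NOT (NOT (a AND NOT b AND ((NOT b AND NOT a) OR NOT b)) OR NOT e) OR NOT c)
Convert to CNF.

(NOT a OR b OR NOT e) AND c

NOT (NOT (NOT (a AND NOT b AND ((NOT b AND NOT a) OR NOT b)) OR NOT e) OR NOT c)
≡ NOT NOT (NOT (a AND NOT b AND ((NOT b AND NOT a) OR NOT b)) OR NOT e) AND NOT NOT c   (De Morgan)
≡ (NOT (a AND NOT b AND ((NOT b AND NOT a) OR NOT b)) OR NOT e) AND NOT NOT c   (double negation)
≡ (NOT a OR NOT NOT b OR NOT ((NOT b AND NOT a) OR NOT b) OR NOT e) AND NOT NOT c   (De Morgan)
≡ (NOT a OR b OR NOT ((NOT b AND NOT a) OR NOT b) OR NOT e) AND NOT NOT c   (double negation)
≡ (NOT a OR b OR (NOT (NOT b AND NOT a) AND NOT NOT b) OR NOT e) AND NOT NOT c   (De Morgan)
≡ (NOT a OR b OR ((NOT NOT b OR NOT NOT a) AND NOT NOT b) OR NOT e) AND NOT NOT c   (De Morgan)
≡ (NOT a OR b OR ((b OR NOT NOT a) AND NOT NOT b) OR NOT e) AND NOT NOT c   (double negation)
≡ (NOT a OR b OR ((b OR a) AND NOT NOT b) OR NOT e) AND NOT NOT c   (double negation)
≡ (NOT a OR b OR ((b OR a) AND b) OR NOT e) AND NOT NOT c   (double negation)
≡ (NOT a OR b OR ((b OR a) AND b) OR NOT e) AND c   (double negation)
≡ (NOT a OR b OR b OR a OR NOT e) AND (NOT a OR b OR b OR NOT e) AND c   (distribute OR over AND)
≡ (NOT a OR b OR NOT e) AND c   (simplify)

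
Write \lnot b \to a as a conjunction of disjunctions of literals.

b \lor a

\lnot b \to a
⇔ \lnot \lnot b \lor a   [eliminate \to]
⇔ b \lor a   [double negation]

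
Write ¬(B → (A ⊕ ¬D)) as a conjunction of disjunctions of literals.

B ∧ (¬A ∨ ¬D) ∧ (D ∨ A)

¬(B → (A ⊕ ¬D))
≡ ¬(¬B ∨ (A ⊕ ¬D))   — eliminate →
≡ ¬(¬B ∨ ((A ∨ ¬D) ∧ ¬(A ∧ ¬D)))   — expand ⊕
≡ ¬¬B ∧ ¬((A ∨ ¬D) ∧ ¬(A ∧ ¬D))   — De Morgan
≡ B ∧ ¬((A ∨ ¬D) ∧ ¬(A ∧ ¬D))   — double negation
≡ B ∧ (¬(A ∨ ¬D) ∨ ¬¬(A ∧ ¬D))   — De Morgan
≡ B ∧ ((¬A ∧ ¬¬D) ∨ ¬¬(A ∧ ¬D))   — De Morgan
≡ B ∧ ((¬A ∧ D) ∨ ¬¬(A ∧ ¬D))   — double negation
≡ B ∧ ((¬A ∧ D) ∨ (A ∧ ¬D))   — double negation
≡ B ∧ (¬A ∨ A) ∧ (¬A ∨ ¬D) ∧ (D ∨ A) ∧ (D ∨ ¬D)   — distribute ∨ over ∧
≡ B ∧ (¬A ∨ ¬D) ∧ (D ∨ A)   — simplify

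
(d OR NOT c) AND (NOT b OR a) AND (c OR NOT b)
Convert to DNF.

(d AND NOT b) OR (d AND a AND c) OR (NOT c AND NOT b)

(d OR NOT c) AND (NOT b OR a) AND (c OR NOT b)
= (d AND NOT b AND c) OR (d AND NOT b AND NOT b) OR (d AND a AND c) OR (d AND a AND NOT b) OR (NOT c AND NOT b AND c) OR (NOT c AND NOT b AND NOT b) OR (NOT c AND a AND c) OR (NOT c AND a AND NOT b)   — distribute AND over OR
= (d AND NOT b) OR (d AND a AND c) OR (NOT c AND NOT b)   — simplify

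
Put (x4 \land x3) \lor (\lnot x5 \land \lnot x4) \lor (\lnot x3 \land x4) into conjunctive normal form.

(x4 \land x3) \lor (\lnot x5 \land \lnot x4) \lor (\lnot x3 \land x4)
≡ (x4 \lor \lnot x5 \lor \lnot x3) \land (x4 \lor \lnot x5 \lor x4) \land (x4 \lor \lnot x4 \lor \lnot x3) \land (x4 \lor \lnot x4 \lor x4) \land (x3 \lor \lnot x5 \lor \lnot x3) \land (x3 \lor \lnot x5 \lor x4) \land (x3 \lor \lnot x4 \lor \lnot x3) \land (x3 \lor \lnot x4 \lor x4)   (distribute \lor over \land)
≡ x4 \lor \lnot x5   (simplify)

x4 \lor \lnot x5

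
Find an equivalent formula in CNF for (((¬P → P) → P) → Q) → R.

¬Q ∨ R

(((¬P → P) → P) → Q) → R
≡ ¬(((¬P → P) → P) → Q) ∨ R   [eliminate →]
≡ ¬(¬((¬P → P) → P) ∨ Q) ∨ R   [eliminate →]
≡ ¬(¬(¬(¬P → P) ∨ P) ∨ Q) ∨ R   [eliminate →]
≡ ¬(¬(¬(¬¬P ∨ P) ∨ P) ∨ Q) ∨ R   [eliminate →]
≡ ¬¬(¬(¬¬P ∨ P) ∨ P) ∧ ¬Q ∨ R   [De Morgan]
≡ (¬(¬¬P ∨ P) ∨ P) ∧ ¬Q ∨ R   [double negation]
≡ (¬¬¬P ∧ ¬P ∨ P) ∧ ¬Q ∨ R   [De Morgan]
≡ (¬P ∧ ¬P ∨ P) ∧ ¬Q ∨ R   [double negation]
≡ (¬P ∨ P ∨ R) ∧ (¬P ∨ P ∨ R) ∧ (¬Q ∨ R)   [distribute ∨ over ∧]
≡ ¬Q ∨ R   [simplify]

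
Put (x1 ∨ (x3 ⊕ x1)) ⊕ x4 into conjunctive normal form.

(x1 ∨ (x3 ⊕ x1)) ⊕ x4
= (x1 ∨ (x3 ⊕ x1) ∨ x4) ∧ ¬((x1 ∨ (x3 ⊕ x1)) ∧ x4)   — expand ⊕
= (x1 ∨ ((x3 ∨ x1) ∧ ¬(x3 ∧ x1)) ∨ x4) ∧ ¬((x1 ∨ (x3 ⊕ x1)) ∧ x4)   — expand ⊕
= (x1 ∨ ((x3 ∨ x1) ∧ ¬(x3 ∧ x1)) ∨ x4) ∧ ¬((x1 ∨ ((x3 ∨ x1) ∧ ¬(x3 ∧ x1))) ∧ x4)   — expand ⊕
= (x1 ∨ ((x3 ∨ x1) ∧ (¬x3 ∨ ¬x1)) ∨ x4) ∧ ¬((x1 ∨ ((x3 ∨ x1) ∧ ¬(x3 ∧ x1))) ∧ x4)   — De Morgan
= (x1 ∨ ((x3 ∨ x1) ∧ (¬x3 ∨ ¬x1)) ∨ x4) ∧ (¬(x1 ∨ ((x3 ∨ x1) ∧ ¬(x3 ∧ x1))) ∨ ¬x4)   — De Morgan
= (x1 ∨ ((x3 ∨ x1) ∧ (¬x3 ∨ ¬x1)) ∨ x4) ∧ ((¬x1 ∧ ¬((x3 ∨ x1) ∧ ¬(x3 ∧ x1))) ∨ ¬x4)   — De Morgan
= (x1 ∨ ((x3 ∨ x1) ∧ (¬x3 ∨ ¬x1)) ∨ x4) ∧ ((¬x1 ∧ (¬(x3 ∨ x1) ∨ ¬¬(x3 ∧ x1))) ∨ ¬x4)   — De Morgan
= (x1 ∨ ((x3 ∨ x1) ∧ (¬x3 ∨ ¬x1)) ∨ x4) ∧ ((¬x1 ∧ ((¬x3 ∧ ¬x1) ∨ ¬¬(x3 ∧ x1))) ∨ ¬x4)   — De Morgan
= (x1 ∨ ((x3 ∨ x1) ∧ (¬x3 ∨ ¬x1)) ∨ x4) ∧ ((¬x1 ∧ ((¬x3 ∧ ¬x1) ∨ (x3 ∧ x1))) ∨ ¬x4)   — double negation
= (x1 ∨ x3 ∨ x1 ∨ x4) ∧ (x1 ∨ ¬x3 ∨ ¬x1 ∨ x4) ∧ (¬x1 ∨ ¬x4) ∧ (¬x3 ∨ x3 ∨ ¬x4) ∧ (¬x3 ∨ x1 ∨ ¬x4) ∧ (¬x1 ∨ x3 ∨ ¬x4) ∧ (¬x1 ∨ x1 ∨ ¬x4)   — distribute ∨ over ∧
= (x1 ∨ x3 ∨ x4) ∧ (¬x1 ∨ ¬x4) ∧ (¬x3 ∨ x1 ∨ ¬x4)   — simplify

(x1 ∨ x3 ∨ x4) ∧ (¬x1 ∨ ¬x4) ∧ (¬x3 ∨ x1 ∨ ¬x4)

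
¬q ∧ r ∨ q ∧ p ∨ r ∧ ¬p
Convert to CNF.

¬q ∧ r ∨ q ∧ p ∨ r ∧ ¬p
≡ (¬q ∨ q ∨ r) ∧ (¬q ∨ q ∨ ¬p) ∧ (¬q ∨ p ∨ r) ∧ (¬q ∨ p ∨ ¬p) ∧ (r ∨ q ∨ r) ∧ (r ∨ q ∨ ¬p) ∧ (r ∨ p ∨ r) ∧ (r ∨ p ∨ ¬p)
≡ (r ∨ q) ∧ (r ∨ p)

(r ∨ q) ∧ (r ∨ p)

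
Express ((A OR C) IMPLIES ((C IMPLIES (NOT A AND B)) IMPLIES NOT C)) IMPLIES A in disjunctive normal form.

((A OR C) IMPLIES ((C IMPLIES (NOT A AND B)) IMPLIES NOT C)) IMPLIES A
⇔ NOT ((A OR C) IMPLIES ((C IMPLIES (NOT A AND B)) IMPLIES NOT C)) OR A   — eliminate IMPLIES
⇔ NOT (NOT (A OR C) OR ((C IMPLIES (NOT A AND B)) IMPLIES NOT C)) OR A   — eliminate IMPLIES
⇔ NOT (NOT (A OR C) OR NOT (C IMPLIES (NOT A AND B)) OR NOT C) OR A   — eliminate IMPLIES
⇔ NOT (NOT (A OR C) OR NOT (NOT C OR (NOT A AND B)) OR NOT C) OR A   — eliminate IMPLIES
⇔ (NOT NOT (A OR C) AND NOT NOT (NOT C OR (NOT A AND B)) AND NOT NOT C) OR A   — De Morgan
⇔ ((A OR C) AND NOT NOT (NOT C OR (NOT A AND B)) AND NOT NOT C) OR A   — double negation
⇔ ((A OR C) AND (NOT C OR (NOT A AND B)) AND NOT NOT C) OR A   — double negation
⇔ ((A OR C) AND (NOT C OR (NOT A AND B)) AND C) OR A   — double negation
⇔ (A AND NOT C AND C) OR (A AND NOT A AND B AND C) OR (C AND NOT C AND C) OR (C AND NOT A AND B AND C) OR A   — distribute AND over OR
⇔ (C AND NOT A AND B) OR A   — simplify

(C AND NOT A AND B) OR A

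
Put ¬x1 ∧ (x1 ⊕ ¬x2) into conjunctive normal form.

¬x1 ∧ (x1 ∨ ¬x2)

¬x1 ∧ (x1 ⊕ ¬x2)
≡ ¬x1 ∧ (x1 ∨ ¬x2) ∧ ¬(x1 ∧ ¬x2)   (expand ⊕)
≡ ¬x1 ∧ (x1 ∨ ¬x2) ∧ (¬x1 ∨ ¬¬x2)   (De Morgan)
≡ ¬x1 ∧ (x1 ∨ ¬x2) ∧ (¬x1 ∨ x2)   (double negation)
≡ ¬x1 ∧ (x1 ∨ ¬x2)   (simplify)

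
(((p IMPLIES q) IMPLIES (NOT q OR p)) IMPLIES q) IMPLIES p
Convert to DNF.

NOT q OR p

(((p IMPLIES q) IMPLIES (NOT q OR p)) IMPLIES q) IMPLIES p
= NOT (((p IMPLIES q) IMPLIES (NOT q OR p)) IMPLIES q) OR p   (eliminate IMPLIES)
= NOT (NOT ((p IMPLIES q) IMPLIES (NOT q OR p)) OR q) OR p   (eliminate IMPLIES)
= NOT (NOT (NOT (p IMPLIES q) OR NOT q OR p) OR q) OR p   (eliminate IMPLIES)
= NOT (NOT (NOT (NOT p OR q) OR NOT q OR p) OR q) OR p   (eliminate IMPLIES)
= (NOT NOT (NOT (NOT p OR q) OR NOT q OR p) AND NOT q) OR p   (De Morgan)
= ((NOT (NOT p OR q) OR NOT q OR p) AND NOT q) OR p   (double negation)
= (((NOT NOT p AND NOT q) OR NOT q OR p) AND NOT q) OR p   (De Morgan)
= (((p AND NOT q) OR NOT q OR p) AND NOT q) OR p   (double negation)
= (p AND NOT q AND NOT q) OR (NOT q AND NOT q) OR (p AND NOT q) OR p   (distribute AND over OR)
= NOT q OR p   (simplify)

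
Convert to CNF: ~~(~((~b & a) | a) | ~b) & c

~~(~((~b & a) | a) | ~b) & c
= (~((~b & a) | a) | ~b) & c   [double negation]
= ((~(~b & a) & ~a) | ~b) & c   [De Morgan]
= (((~~b | ~a) & ~a) | ~b) & c   [De Morgan]
= (((b | ~a) & ~a) | ~b) & c   [double negation]
= (b | ~a | ~b) & (~a | ~b) & c   [distribute | over &]
= (~a | ~b) & c   [simplify]

(~a | ~b) & c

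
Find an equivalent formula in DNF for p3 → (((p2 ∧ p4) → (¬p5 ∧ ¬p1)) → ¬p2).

p3 → (((p2 ∧ p4) → (¬p5 ∧ ¬p1)) → ¬p2)
= ¬p3 ∨ (((p2 ∧ p4) → (¬p5 ∧ ¬p1)) → ¬p2)   (eliminate →)
= ¬p3 ∨ ¬((p2 ∧ p4) → (¬p5 ∧ ¬p1)) ∨ ¬p2   (eliminate →)
= ¬p3 ∨ ¬(¬(p2 ∧ p4) ∨ (¬p5 ∧ ¬p1)) ∨ ¬p2   (eliminate →)
= ¬p3 ∨ (¬¬(p2 ∧ p4) ∧ ¬(¬p5 ∧ ¬p1)) ∨ ¬p2   (De Morgan)
= ¬p3 ∨ (p2 ∧ p4 ∧ ¬(¬p5 ∧ ¬p1)) ∨ ¬p2   (double negation)
= ¬p3 ∨ (p2 ∧ p4 ∧ (¬¬p5 ∨ ¬¬p1)) ∨ ¬p2   (De Morgan)
= ¬p3 ∨ (p2 ∧ p4 ∧ (p5 ∨ ¬¬p1)) ∨ ¬p2   (double negation)
= ¬p3 ∨ (p2 ∧ p4 ∧ (p5 ∨ p1)) ∨ ¬p2   (double negation)
= ¬p3 ∨ (p2 ∧ p4 ∧ p5) ∨ (p2 ∧ p4 ∧ p1) ∨ ¬p2   (distribute ∧ over ∨)

¬p3 ∨ (p2 ∧ p4 ∧ p5) ∨ (p2 ∧ p4 ∧ p1) ∨ ¬p2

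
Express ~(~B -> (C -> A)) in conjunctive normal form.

~B & C & ~A

~(~B -> (C -> A))
= ~(~~B | (C -> A))   (eliminate ->)
= ~(~~B | ~C | A)   (eliminate ->)
= ~~~B & ~~C & ~A   (De Morgan)
= ~B & ~~C & ~A   (double negation)
= ~B & C & ~A   (double negation)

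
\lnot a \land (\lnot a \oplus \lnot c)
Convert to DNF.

\lnot a \land (\lnot a \oplus \lnot c)
≡ \lnot a \land ((\lnot a \land \lnot \lnot c) \lor (\lnot \lnot a \land \lnot c))   [expand \oplus]
≡ \lnot a \land ((\lnot a \land c) \lor (\lnot \lnot a \land \lnot c))   [double negation]
≡ \lnot a \land ((\lnot a \land c) \lor (a \land \lnot c))   [double negation]
≡ (\lnot a \land \lnot a \land c) \lor (\lnot a \land a \land \lnot c)   [distribute \land over \lor]
≡ \lnot a \land c   [simplify]

\lnot a \land c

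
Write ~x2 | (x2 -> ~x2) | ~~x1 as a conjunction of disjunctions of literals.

~x2 | x1

~x2 | (x2 -> ~x2) | ~~x1
≡ ~x2 | ~x2 | ~x2 | ~~x1   [eliminate ->]
≡ ~x2 | ~x2 | ~x2 | x1   [double negation]
≡ ~x2 | x1   [simplify]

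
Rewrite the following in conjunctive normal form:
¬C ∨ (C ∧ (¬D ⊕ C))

¬C ∨ (C ∧ (¬D ⊕ C))
≡ ¬C ∨ (C ∧ (¬D ∨ C) ∧ ¬(¬D ∧ C))   [expand ⊕]
≡ ¬C ∨ (C ∧ (¬D ∨ C) ∧ (¬¬D ∨ ¬C))   [De Morgan]
≡ ¬C ∨ (C ∧ (¬D ∨ C) ∧ (D ∨ ¬C))   [double negation]
≡ (¬C ∨ C) ∧ (¬C ∨ ¬D ∨ C) ∧ (¬C ∨ D ∨ ¬C)   [distribute ∨ over ∧]
≡ ¬C ∨ D   [simplify]

¬C ∨ D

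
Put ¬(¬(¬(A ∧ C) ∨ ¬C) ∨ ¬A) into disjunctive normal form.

¬(¬(¬(A ∧ C) ∨ ¬C) ∨ ¬A)
≡ ¬¬(¬(A ∧ C) ∨ ¬C) ∧ ¬¬A   (De Morgan)
≡ (¬(A ∧ C) ∨ ¬C) ∧ ¬¬A   (double negation)
≡ (¬A ∨ ¬C ∨ ¬C) ∧ ¬¬A   (De Morgan)
≡ (¬A ∨ ¬C ∨ ¬C) ∧ A   (double negation)
≡ (¬A ∧ A) ∨ (¬C ∧ A) ∨ (¬C ∧ A)   (distribute ∧ over ∨)
≡ ¬C ∧ A   (simplify)

¬C ∧ A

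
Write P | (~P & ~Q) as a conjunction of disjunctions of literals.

P | (~P & ~Q)
⇔ (P | ~P) & (P | ~Q)
⇔ P | ~Q

P | ~Q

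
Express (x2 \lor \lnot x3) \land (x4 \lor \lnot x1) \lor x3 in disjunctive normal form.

(x2 \lor \lnot x3) \land (x4 \lor \lnot x1) \lor x3
≡ x2 \land x4 \lor x2 \land \lnot x1 \lor \lnot x3 \land x4 \lor \lnot x3 \land \lnot x1 \lor x3   — distribute \land over \lor

x2 \land x4 \lor x2 \land \lnot x1 \lor \lnot x3 \land x4 \lor \lnot x3 \land \lnot x1 \lor x3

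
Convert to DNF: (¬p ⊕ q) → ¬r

(¬p ⊕ q) → ¬r
= ¬(¬p ⊕ q) ∨ ¬r   [eliminate →]
= ¬((¬p ∧ ¬q) ∨ (¬¬p ∧ q)) ∨ ¬r   [expand ⊕]
= (¬(¬p ∧ ¬q) ∧ ¬(¬¬p ∧ q)) ∨ ¬r   [De Morgan]
= ((¬¬p ∨ ¬¬q) ∧ ¬(¬¬p ∧ q)) ∨ ¬r   [De Morgan]
= ((p ∨ ¬¬q) ∧ ¬(¬¬p ∧ q)) ∨ ¬r   [double negation]
= ((p ∨ q) ∧ ¬(¬¬p ∧ q)) ∨ ¬r   [double negation]
= ((p ∨ q) ∧ (¬¬¬p ∨ ¬q)) ∨ ¬r   [De Morgan]
= ((p ∨ q) ∧ (¬p ∨ ¬q)) ∨ ¬r   [double negation]
= (p ∧ ¬p) ∨ (p ∧ ¬q) ∨ (q ∧ ¬p) ∨ (q ∧ ¬q) ∨ ¬r   [distribute ∧ over ∨]
= (p ∧ ¬q) ∨ (q ∧ ¬p) ∨ ¬r   [simplify]

(p ∧ ¬q) ∨ (q ∧ ¬p) ∨ ¬r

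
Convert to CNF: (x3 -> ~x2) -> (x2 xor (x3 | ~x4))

(x3 -> ~x2) -> (x2 xor (x3 | ~x4))
= ~(x3 -> ~x2) | (x2 xor (x3 | ~x4))   [eliminate ->]
= ~(~x3 | ~x2) | (x2 xor (x3 | ~x4))   [eliminate ->]
= ~(~x3 | ~x2) | ((x2 | x3 | ~x4) & ~(x2 & (x3 | ~x4)))   [expand xor]
= (~~x3 & ~~x2) | ((x2 | x3 | ~x4) & ~(x2 & (x3 | ~x4)))   [De Morgan]
= (x3 & ~~x2) | ((x2 | x3 | ~x4) & ~(x2 & (x3 | ~x4)))   [double negation]
= (x3 & x2) | ((x2 | x3 | ~x4) & ~(x2 & (x3 | ~x4)))   [double negation]
= (x3 & x2) | ((x2 | x3 | ~x4) & (~x2 | ~(x3 | ~x4)))   [De Morgan]
= (x3 & x2) | ((x2 | x3 | ~x4) & (~x2 | (~x3 & ~~x4)))   [De Morgan]
= (x3 & x2) | ((x2 | x3 | ~x4) & (~x2 | (~x3 & x4)))   [double negation]
= (x3 | x2 | x3 | ~x4) & (x3 | ~x2 | ~x3) & (x3 | ~x2 | x4) & (x2 | x2 | x3 | ~x4) & (x2 | ~x2 | ~x3) & (x2 | ~x2 | x4)   [distribute | over &]
= (x3 | x2 | ~x4) & (x3 | ~x2 | x4)   [simplify]

(x3 | x2 | ~x4) & (x3 | ~x2 | x4)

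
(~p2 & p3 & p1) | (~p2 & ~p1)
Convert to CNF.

~p2 & (p3 | ~p1)

(~p2 & p3 & p1) | (~p2 & ~p1)
≡ (~p2 | ~p2) & (~p2 | ~p1) & (p3 | ~p2) & (p3 | ~p1) & (p1 | ~p2) & (p1 | ~p1)   [distribute | over &]
≡ ~p2 & (p3 | ~p1)   [simplify]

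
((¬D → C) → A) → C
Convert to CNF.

(D ∨ C) ∧ (¬A ∨ C)

((¬D → C) → A) → C
≡ ¬((¬D → C) → A) ∨ C   [eliminate →]
≡ ¬(¬(¬D → C) ∨ A) ∨ C   [eliminate →]
≡ ¬(¬(¬¬D ∨ C) ∨ A) ∨ C   [eliminate →]
≡ ¬¬(¬¬D ∨ C) ∧ ¬A ∨ C   [De Morgan]
≡ (¬¬D ∨ C) ∧ ¬A ∨ C   [double negation]
≡ (D ∨ C) ∧ ¬A ∨ C   [double negation]
≡ (D ∨ C ∨ C) ∧ (¬A ∨ C)   [distribute ∨ over ∧]
≡ (D ∨ C) ∧ (¬A ∨ C)   [simplify]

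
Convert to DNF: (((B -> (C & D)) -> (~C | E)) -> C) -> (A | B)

(((B -> (C & D)) -> (~C | E)) -> C) -> (A | B)
⇔ ~(((B -> (C & D)) -> (~C | E)) -> C) | A | B   (eliminate ->)
⇔ ~(~((B -> (C & D)) -> (~C | E)) | C) | A | B   (eliminate ->)
⇔ ~(~(~(B -> (C & D)) | ~C | E) | C) | A | B   (eliminate ->)
⇔ ~(~(~(~B | (C & D)) | ~C | E) | C) | A | B   (eliminate ->)
⇔ (~~(~(~B | (C & D)) | ~C | E) & ~C) | A | B   (De Morgan)
⇔ ((~(~B | (C & D)) | ~C | E) & ~C) | A | B   (double negation)
⇔ (((~~B & ~(C & D)) | ~C | E) & ~C) | A | B   (De Morgan)
⇔ (((B & ~(C & D)) | ~C | E) & ~C) | A | B   (double negation)
⇔ (((B & (~C | ~D)) | ~C | E) & ~C) | A | B   (De Morgan)
⇔ (B & ~C & ~C) | (B & ~D & ~C) | (~C & ~C) | (E & ~C) | A | B   (distribute & over |)
⇔ ~C | A | B   (simplify)

~C | A | B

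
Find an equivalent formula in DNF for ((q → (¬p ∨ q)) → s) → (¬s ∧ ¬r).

((q → (¬p ∨ q)) → s) → (¬s ∧ ¬r)
⇔ ¬((q → (¬p ∨ q)) → s) ∨ (¬s ∧ ¬r)   — eliminate →
⇔ ¬(¬(q → (¬p ∨ q)) ∨ s) ∨ (¬s ∧ ¬r)   — eliminate →
⇔ ¬(¬(¬q ∨ ¬p ∨ q) ∨ s) ∨ (¬s ∧ ¬r)   — eliminate →
⇔ (¬¬(¬q ∨ ¬p ∨ q) ∧ ¬s) ∨ (¬s ∧ ¬r)   — De Morgan
⇔ ((¬q ∨ ¬p ∨ q) ∧ ¬s) ∨ (¬s ∧ ¬r)   — double negation
⇔ (¬q ∧ ¬s) ∨ (¬p ∧ ¬s) ∨ (q ∧ ¬s) ∨ (¬s ∧ ¬r)   — distribute ∧ over ∨

(¬q ∧ ¬s) ∨ (¬p ∧ ¬s) ∨ (q ∧ ¬s) ∨ (¬s ∧ ¬r)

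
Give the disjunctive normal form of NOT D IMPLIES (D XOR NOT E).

NOT D IMPLIES (D XOR NOT E)
⇔ NOT NOT D OR (D XOR NOT E)   [eliminate IMPLIES]
⇔ NOT NOT D OR (D AND NOT NOT E) OR (NOT D AND NOT E)   [expand XOR]
⇔ D OR (D AND NOT NOT E) OR (NOT D AND NOT E)   [double negation]
⇔ D OR (D AND E) OR (NOT D AND NOT E)   [double negation]
⇔ D OR (NOT D AND NOT E)   [simplify]

D OR (NOT D AND NOT E)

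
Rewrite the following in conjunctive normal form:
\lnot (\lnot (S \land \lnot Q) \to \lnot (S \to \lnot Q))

(\lnot S \lor Q) \land (\lnot S \lor \lnot Q)

\lnot (\lnot (S \land \lnot Q) \to \lnot (S \to \lnot Q))
≡ \lnot (\lnot \lnot (S \land \lnot Q) \lor \lnot (S \to \lnot Q))   (eliminate \to)
≡ \lnot (\lnot \lnot (S \land \lnot Q) \lor \lnot (\lnot S \lor \lnot Q))   (eliminate \to)
≡ \lnot \lnot \lnot (S \land \lnot Q) \land \lnot \lnot (\lnot S \lor \lnot Q)   (De Morgan)
≡ \lnot (S \land \lnot Q) \land \lnot \lnot (\lnot S \lor \lnot Q)   (double negation)
≡ (\lnot S \lor \lnot \lnot Q) \land \lnot \lnot (\lnot S \lor \lnot Q)   (De Morgan)
≡ (\lnot S \lor Q) \land \lnot \lnot (\lnot S \lor \lnot Q)   (double negation)
≡ (\lnot S \lor Q) \land (\lnot S \lor \lnot Q)   (double negation)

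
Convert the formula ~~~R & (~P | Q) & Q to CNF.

~~~R & (~P | Q) & Q
≡ ~R & (~P | Q) & Q   [double negation]
≡ ~R & Q   [simplify]

~R & Q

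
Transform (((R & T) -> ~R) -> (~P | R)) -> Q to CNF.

(((R & T) -> ~R) -> (~P | R)) -> Q
≡ ~(((R & T) -> ~R) -> (~P | R)) | Q
≡ ~(~((R & T) -> ~R) | ~P | R) | Q
≡ ~(~(~(R & T) | ~R) | ~P | R) | Q
≡ (~~(~(R & T) | ~R) & ~~P & ~R) | Q
≡ ((~(R & T) | ~R) & ~~P & ~R) | Q
≡ ((~R | ~T | ~R) & ~~P & ~R) | Q
≡ ((~R | ~T | ~R) & P & ~R) | Q
≡ (~R | ~T | ~R | Q) & (P | Q) & (~R | Q)
≡ (P | Q) & (~R | Q)

(P | Q) & (~R | Q)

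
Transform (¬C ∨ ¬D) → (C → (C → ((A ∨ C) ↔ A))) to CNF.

D ∨ ¬C ∨ A

(¬C ∨ ¬D) → (C → (C → ((A ∨ C) ↔ A)))
= ¬(¬C ∨ ¬D) ∨ (C → (C → ((A ∨ C) ↔ A)))   [eliminate →]
= ¬(¬C ∨ ¬D) ∨ ¬C ∨ (C → ((A ∨ C) ↔ A))   [eliminate →]
= ¬(¬C ∨ ¬D) ∨ ¬C ∨ ¬C ∨ ((A ∨ C) ↔ A)   [eliminate →]
= ¬(¬C ∨ ¬D) ∨ ¬C ∨ ¬C ∨ (((A ∨ C) → A) ∧ (A → (A ∨ C)))   [eliminate ↔]
= ¬(¬C ∨ ¬D) ∨ ¬C ∨ ¬C ∨ ((¬(A ∨ C) ∨ A) ∧ (A → (A ∨ C)))   [eliminate →]
= ¬(¬C ∨ ¬D) ∨ ¬C ∨ ¬C ∨ ((¬(A ∨ C) ∨ A) ∧ (¬A ∨ A ∨ C))   [eliminate →]
= (¬¬C ∧ ¬¬D) ∨ ¬C ∨ ¬C ∨ ((¬(A ∨ C) ∨ A) ∧ (¬A ∨ A ∨ C))   [De Morgan]
= (C ∧ ¬¬D) ∨ ¬C ∨ ¬C ∨ ((¬(A ∨ C) ∨ A) ∧ (¬A ∨ A ∨ C))   [double negation]
= (C ∧ D) ∨ ¬C ∨ ¬C ∨ ((¬(A ∨ C) ∨ A) ∧ (¬A ∨ A ∨ C))   [double negation]
= (C ∧ D) ∨ ¬C ∨ ¬C ∨ (((¬A ∧ ¬C) ∨ A) ∧ (¬A ∨ A ∨ C))   [De Morgan]
= (C ∨ ¬C ∨ ¬C ∨ ¬A ∨ A) ∧ (C ∨ ¬C ∨ ¬C ∨ ¬C ∨ A) ∧ (C ∨ ¬C ∨ ¬C ∨ ¬A ∨ A ∨ C) ∧ (D ∨ ¬C ∨ ¬C ∨ ¬A ∨ A) ∧ (D ∨ ¬C ∨ ¬C ∨ ¬C ∨ A) ∧ (D ∨ ¬C ∨ ¬C ∨ ¬A ∨ A ∨ C)   [distribute ∨ over ∧]
= D ∨ ¬C ∨ A   [simplify]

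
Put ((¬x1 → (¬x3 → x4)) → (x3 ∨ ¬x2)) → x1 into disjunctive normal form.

(x4 ∧ ¬x3 ∧ x2) ∨ x1

((¬x1 → (¬x3 → x4)) → (x3 ∨ ¬x2)) → x1
= ¬((¬x1 → (¬x3 → x4)) → (x3 ∨ ¬x2)) ∨ x1   — eliminate →
= ¬(¬(¬x1 → (¬x3 → x4)) ∨ x3 ∨ ¬x2) ∨ x1   — eliminate →
= ¬(¬(¬¬x1 ∨ (¬x3 → x4)) ∨ x3 ∨ ¬x2) ∨ x1   — eliminate →
= ¬(¬(¬¬x1 ∨ ¬¬x3 ∨ x4) ∨ x3 ∨ ¬x2) ∨ x1   — eliminate →
= (¬¬(¬¬x1 ∨ ¬¬x3 ∨ x4) ∧ ¬x3 ∧ ¬¬x2) ∨ x1   — De Morgan
= ((¬¬x1 ∨ ¬¬x3 ∨ x4) ∧ ¬x3 ∧ ¬¬x2) ∨ x1   — double negation
= ((x1 ∨ ¬¬x3 ∨ x4) ∧ ¬x3 ∧ ¬¬x2) ∨ x1   — double negation
= ((x1 ∨ x3 ∨ x4) ∧ ¬x3 ∧ ¬¬x2) ∨ x1   — double negation
= ((x1 ∨ x3 ∨ x4) ∧ ¬x3 ∧ x2) ∨ x1   — double negation
= (x1 ∧ ¬x3 ∧ x2) ∨ (x3 ∧ ¬x3 ∧ x2) ∨ (x4 ∧ ¬x3 ∧ x2) ∨ x1   — distribute ∧ over ∨
= (x4 ∧ ¬x3 ∧ x2) ∨ x1   — simplify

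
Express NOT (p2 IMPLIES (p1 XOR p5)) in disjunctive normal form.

(p2 AND NOT p1 AND NOT p5) OR (p2 AND p5 AND p1)

NOT (p2 IMPLIES (p1 XOR p5))
= NOT (NOT p2 OR (p1 XOR p5))   [eliminate IMPLIES]
= NOT (NOT p2 OR (p1 AND NOT p5) OR (NOT p1 AND p5))   [expand XOR]
= NOT NOT p2 AND NOT (p1 AND NOT p5) AND NOT (NOT p1 AND p5)   [De Morgan]
= p2 AND NOT (p1 AND NOT p5) AND NOT (NOT p1 AND p5)   [double negation]
= p2 AND (NOT p1 OR NOT NOT p5) AND NOT (NOT p1 AND p5)   [De Morgan]
= p2 AND (NOT p1 OR p5) AND NOT (NOT p1 AND p5)   [double negation]
= p2 AND (NOT p1 OR p5) AND (NOT NOT p1 OR NOT p5)   [De Morgan]
= p2 AND (NOT p1 OR p5) AND (p1 OR NOT p5)   [double negation]
= (p2 AND NOT p1 AND p1) OR (p2 AND NOT p1 AND NOT p5) OR (p2 AND p5 AND p1) OR (p2 AND p5 AND NOT p5)   [distribute AND over OR]
= (p2 AND NOT p1 AND NOT p5) OR (p2 AND p5 AND p1)   [simplify]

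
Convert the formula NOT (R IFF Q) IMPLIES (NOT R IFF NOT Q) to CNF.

NOT (R IFF Q) IMPLIES (NOT R IFF NOT Q)
= NOT NOT (R IFF Q) OR (NOT R IFF NOT Q)   — eliminate IMPLIES
= NOT NOT ((R IMPLIES Q) AND (Q IMPLIES R)) OR (NOT R IFF NOT Q)   — eliminate IFF
= NOT NOT ((NOT R OR Q) AND (Q IMPLIES R)) OR (NOT R IFF NOT Q)   — eliminate IMPLIES
= NOT NOT ((NOT R OR Q) AND (NOT Q OR R)) OR (NOT R IFF NOT Q)   — eliminate IMPLIES
= NOT NOT ((NOT R OR Q) AND (NOT Q OR R)) OR ((NOT R IMPLIES NOT Q) AND (NOT Q IMPLIES NOT R))   — eliminate IFF
= NOT NOT ((NOT R OR Q) AND (NOT Q OR R)) OR ((NOT NOT R OR NOT Q) AND (NOT Q IMPLIES NOT R))   — eliminate IMPLIES
= NOT NOT ((NOT R OR Q) AND (NOT Q OR R)) OR ((NOT NOT R OR NOT Q) AND (NOT NOT Q OR NOT R))   — eliminate IMPLIES
= ((NOT R OR Q) AND (NOT Q OR R)) OR ((NOT NOT R OR NOT Q) AND (NOT NOT Q OR NOT R))   — double negation
= ((NOT R OR Q) AND (NOT Q OR R)) OR ((R OR NOT Q) AND (NOT NOT Q OR NOT R))   — double negation
= ((NOT R OR Q) AND (NOT Q OR R)) OR ((R OR NOT Q) AND (Q OR NOT R))   — double negation
= (NOT R OR Q OR R OR NOT Q) AND (NOT R OR Q OR Q OR NOT R) AND (NOT Q OR R OR R OR NOT Q) AND (NOT Q OR R OR Q OR NOT R)   — distribute OR over AND
= (NOT R OR Q) AND (NOT Q OR R)   — simplify

(NOT R OR Q) AND (NOT Q OR R)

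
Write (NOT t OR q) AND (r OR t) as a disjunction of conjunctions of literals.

(NOT t AND r) OR (q AND r) OR (q AND t)

(NOT t OR q) AND (r OR t)
≡ (NOT t AND r) OR (NOT t AND t) OR (q AND r) OR (q AND t)
≡ (NOT t AND r) OR (q AND r) OR (q AND t)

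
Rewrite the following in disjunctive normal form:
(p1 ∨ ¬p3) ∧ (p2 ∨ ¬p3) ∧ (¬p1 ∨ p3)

(p1 ∧ p2 ∧ p3) ∨ (¬p3 ∧ ¬p1)

(p1 ∨ ¬p3) ∧ (p2 ∨ ¬p3) ∧ (¬p1 ∨ p3)
≡ (p1 ∧ p2 ∧ ¬p1) ∨ (p1 ∧ p2 ∧ p3) ∨ (p1 ∧ ¬p3 ∧ ¬p1) ∨ (p1 ∧ ¬p3 ∧ p3) ∨ (¬p3 ∧ p2 ∧ ¬p1) ∨ (¬p3 ∧ p2 ∧ p3) ∨ (¬p3 ∧ ¬p3 ∧ ¬p1) ∨ (¬p3 ∧ ¬p3 ∧ p3)   (distribute ∧ over ∨)
≡ (p1 ∧ p2 ∧ p3) ∨ (¬p3 ∧ ¬p1)   (simplify)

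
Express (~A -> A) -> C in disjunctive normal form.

~A | C

(~A -> A) -> C
≡ ~(~A -> A) | C
≡ ~(~~A | A) | C
≡ (~~~A & ~A) | C
≡ (~A & ~A) | C
≡ ~A | C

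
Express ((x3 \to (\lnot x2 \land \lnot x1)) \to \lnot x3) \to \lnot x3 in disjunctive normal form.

((x3 \to (\lnot x2 \land \lnot x1)) \to \lnot x3) \to \lnot x3
≡ \lnot ((x3 \to (\lnot x2 \land \lnot x1)) \to \lnot x3) \lor \lnot x3
≡ \lnot (\lnot (x3 \to (\lnot x2 \land \lnot x1)) \lor \lnot x3) \lor \lnot x3
≡ \lnot (\lnot (\lnot x3 \lor (\lnot x2 \land \lnot x1)) \lor \lnot x3) \lor \lnot x3
≡ (\lnot \lnot (\lnot x3 \lor (\lnot x2 \land \lnot x1)) \land \lnot \lnot x3) \lor \lnot x3
≡ ((\lnot x3 \lor (\lnot x2 \land \lnot x1)) \land \lnot \lnot x3) \lor \lnot x3
≡ ((\lnot x3 \lor (\lnot x2 \land \lnot x1)) \land x3) \lor \lnot x3
≡ (\lnot x3 \land x3) \lor (\lnot x2 \land \lnot x1 \land x3) \lor \lnot x3
≡ (\lnot x2 \land \lnot x1 \land x3) \lor \lnot x3

(\lnot x2 \land \lnot x1 \land x3) \lor \lnot x3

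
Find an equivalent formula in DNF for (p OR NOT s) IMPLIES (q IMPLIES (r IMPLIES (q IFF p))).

(NOT p AND s) OR NOT q OR NOT r OR (p AND q)

(p OR NOT s) IMPLIES (q IMPLIES (r IMPLIES (q IFF p)))
≡ NOT (p OR NOT s) OR (q IMPLIES (r IMPLIES (q IFF p)))   — eliminate IMPLIES
≡ NOT (p OR NOT s) OR NOT q OR (r IMPLIES (q IFF p))   — eliminate IMPLIES
≡ NOT (p OR NOT s) OR NOT q OR NOT r OR (q IFF p)   — eliminate IMPLIES
≡ NOT (p OR NOT s) OR NOT q OR NOT r OR ((q IMPLIES p) AND (p IMPLIES q))   — eliminate IFF
≡ NOT (p OR NOT s) OR NOT q OR NOT r OR ((NOT q OR p) AND (p IMPLIES q))   — eliminate IMPLIES
≡ NOT (p OR NOT s) OR NOT q OR NOT r OR ((NOT q OR p) AND (NOT p OR q))   — eliminate IMPLIES
≡ (NOT p AND NOT NOT s) OR NOT q OR NOT r OR ((NOT q OR p) AND (NOT p OR q))   — De Morgan
≡ (NOT p AND s) OR NOT q OR NOT r OR ((NOT q OR p) AND (NOT p OR q))   — double negation
≡ (NOT p AND s) OR NOT q OR NOT r OR (NOT q AND NOT p) OR (NOT q AND q) OR (p AND NOT p) OR (p AND q)   — distribute AND over OR
≡ (NOT p AND s) OR NOT q OR NOT r OR (p AND q)   — simplify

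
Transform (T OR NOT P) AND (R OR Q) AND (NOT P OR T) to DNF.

(T AND R) OR (T AND Q) OR (NOT P AND R) OR (NOT P AND Q)

(T OR NOT P) AND (R OR Q) AND (NOT P OR T)
⇔ (T AND R AND NOT P) OR (T AND R AND T) OR (T AND Q AND NOT P) OR (T AND Q AND T) OR (NOT P AND R AND NOT P) OR (NOT P AND R AND T) OR (NOT P AND Q AND NOT P) OR (NOT P AND Q AND T)   — distribute AND over OR
⇔ (T AND R) OR (T AND Q) OR (NOT P AND R) OR (NOT P AND Q)   — simplify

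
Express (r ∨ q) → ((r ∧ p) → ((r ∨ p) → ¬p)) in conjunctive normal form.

(r ∨ q) → ((r ∧ p) → ((r ∨ p) → ¬p))
⇔ ¬(r ∨ q) ∨ ((r ∧ p) → ((r ∨ p) → ¬p))   [eliminate →]
⇔ ¬(r ∨ q) ∨ ¬(r ∧ p) ∨ ((r ∨ p) → ¬p)   [eliminate →]
⇔ ¬(r ∨ q) ∨ ¬(r ∧ p) ∨ ¬(r ∨ p) ∨ ¬p   [eliminate →]
⇔ (¬r ∧ ¬q) ∨ ¬(r ∧ p) ∨ ¬(r ∨ p) ∨ ¬p   [De Morgan]
⇔ (¬r ∧ ¬q) ∨ ¬r ∨ ¬p ∨ ¬(r ∨ p) ∨ ¬p   [De Morgan]
⇔ (¬r ∧ ¬q) ∨ ¬r ∨ ¬p ∨ (¬r ∧ ¬p) ∨ ¬p   [De Morgan]
⇔ (¬r ∨ ¬r ∨ ¬p ∨ ¬r ∨ ¬p) ∧ (¬r ∨ ¬r ∨ ¬p ∨ ¬p ∨ ¬p) ∧ (¬q ∨ ¬r ∨ ¬p ∨ ¬r ∨ ¬p) ∧ (¬q ∨ ¬r ∨ ¬p ∨ ¬p ∨ ¬p)   [distribute ∨ over ∧]
⇔ ¬r ∨ ¬p   [simplify]

¬r ∨ ¬p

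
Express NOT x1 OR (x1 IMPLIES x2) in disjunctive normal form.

NOT x1 OR x2

NOT x1 OR (x1 IMPLIES x2)
≡ NOT x1 OR NOT x1 OR x2   — eliminate IMPLIES
≡ NOT x1 OR x2   — simplify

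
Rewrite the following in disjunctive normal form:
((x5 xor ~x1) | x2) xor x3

((x5 xor ~x1) | x2) xor x3
⇔ (((x5 xor ~x1) | x2) & ~x3) | (~((x5 xor ~x1) | x2) & x3)   [expand xor]
⇔ (((x5 & ~~x1) | (~x5 & ~x1) | x2) & ~x3) | (~((x5 xor ~x1) | x2) & x3)   [expand xor]
⇔ (((x5 & ~~x1) | (~x5 & ~x1) | x2) & ~x3) | (~((x5 & ~~x1) | (~x5 & ~x1) | x2) & x3)   [expand xor]
⇔ (((x5 & x1) | (~x5 & ~x1) | x2) & ~x3) | (~((x5 & ~~x1) | (~x5 & ~x1) | x2) & x3)   [double negation]
⇔ (((x5 & x1) | (~x5 & ~x1) | x2) & ~x3) | (~(x5 & ~~x1) & ~(~x5 & ~x1) & ~x2 & x3)   [De Morgan]
⇔ (((x5 & x1) | (~x5 & ~x1) | x2) & ~x3) | ((~x5 | ~~~x1) & ~(~x5 & ~x1) & ~x2 & x3)   [De Morgan]
⇔ (((x5 & x1) | (~x5 & ~x1) | x2) & ~x3) | ((~x5 | ~x1) & ~(~x5 & ~x1) & ~x2 & x3)   [double negation]
⇔ (((x5 & x1) | (~x5 & ~x1) | x2) & ~x3) | ((~x5 | ~x1) & (~~x5 | ~~x1) & ~x2 & x3)   [De Morgan]
⇔ (((x5 & x1) | (~x5 & ~x1) | x2) & ~x3) | ((~x5 | ~x1) & (x5 | ~~x1) & ~x2 & x3)   [double negation]
⇔ (((x5 & x1) | (~x5 & ~x1) | x2) & ~x3) | ((~x5 | ~x1) & (x5 | x1) & ~x2 & x3)   [double negation]
⇔ (x5 & x1 & ~x3) | (~x5 & ~x1 & ~x3) | (x2 & ~x3) | (~x5 & x5 & ~x2 & x3) | (~x5 & x1 & ~x2 & x3) | (~x1 & x5 & ~x2 & x3) | (~x1 & x1 & ~x2 & x3)   [distribute & over |]
⇔ (x5 & x1 & ~x3) | (~x5 & ~x1 & ~x3) | (x2 & ~x3) | (~x5 & x1 & ~x2 & x3) | (~x1 & x5 & ~x2 & x3)   [simplify]

(x5 & x1 & ~x3) | (~x5 & ~x1 & ~x3) | (x2 & ~x3) | (~x5 & x1 & ~x2 & x3) | (~x1 & x5 & ~x2 & x3)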